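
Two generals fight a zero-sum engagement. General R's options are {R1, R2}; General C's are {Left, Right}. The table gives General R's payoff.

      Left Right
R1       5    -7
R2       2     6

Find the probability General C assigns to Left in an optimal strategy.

13/16

Row minima: R1 → -7, R2 → 2; maximin = 2.
Column maxima: Left → 5, Right → 6; minimax = 5.
2 ≠ 5, so there is no saddle point; optimal play is mixed.
Let General R play R1 with probability p. Expected payoff against Left: 5p + 2(1−p) = 3p + 2; against Right: (-7)p + 6(1−p) = −13p + 6.
Setting these equal: 3p + 2 = −13p + 6 ⇒ 16p = 4 ⇒ p = 1/4, and the value is (3)·(1/4) + 2 = 11/4.
For General C: with q = P(Left), equating R1's and R2's payoffs gives 12q − 7 = −4q + 6 ⇒ q = 13/16.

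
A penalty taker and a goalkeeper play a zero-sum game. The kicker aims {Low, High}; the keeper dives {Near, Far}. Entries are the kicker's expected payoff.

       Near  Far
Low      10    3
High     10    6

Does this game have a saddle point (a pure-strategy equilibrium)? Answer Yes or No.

Yes

Row minima: Low → 3, High → 6; maximin = 6.
Column maxima: Near → 10, Far → 6; minimax = 6.
maximin = minimax = 6, so a saddle point exists.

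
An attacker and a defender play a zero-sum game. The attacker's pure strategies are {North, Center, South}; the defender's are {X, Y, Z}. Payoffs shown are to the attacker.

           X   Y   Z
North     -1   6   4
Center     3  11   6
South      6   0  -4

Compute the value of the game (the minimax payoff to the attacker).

Row minima: North → -1, Center → 3, South → -4; maximin = 3.
Column maxima: X → 6, Y → 11, Z → 6; minimax = 6.
3 ≠ 6, so there is no saddle point; optimal play is mixed.
North is strictly dominated by Center, so the attacker never plays it.
Y is strictly dominated by Z (it gives the attacker strictly more in every row), so the defender never plays it.
On the remaining 2×2 (Center, South vs X, Z):
Let the attacker play Center with probability p. Expected payoff against X: 3p + 6(1−p) = −3p + 6; against Z: 6p + (-4)(1−p) = 10p − 4.
Setting these equal: −3p + 6 = 10p − 4 ⇒ −13p = -10 ⇒ p = 10/13, and the value is (-3)·(10/13) + 6 = 48/13.
For the defender: with q = P(X), equating Center's and South's payoffs gives −3q + 6 = 10q − 4 ⇒ q = 10/13.

48/13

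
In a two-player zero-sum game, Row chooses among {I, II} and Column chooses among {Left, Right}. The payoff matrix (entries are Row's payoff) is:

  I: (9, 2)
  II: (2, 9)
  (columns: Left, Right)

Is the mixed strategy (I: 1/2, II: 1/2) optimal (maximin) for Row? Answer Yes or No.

Yes

Against Left this mix gives (1/2)·9 + (1/2)·2 = 11/2.
Against Right this mix gives (1/2)·2 + (1/2)·9 = 11/2.
All of Column's active replies (Left, Right) yield 11/2, and no column does worse for Row. The mix makes Column indifferent and guarantees 11/2, so it is optimal.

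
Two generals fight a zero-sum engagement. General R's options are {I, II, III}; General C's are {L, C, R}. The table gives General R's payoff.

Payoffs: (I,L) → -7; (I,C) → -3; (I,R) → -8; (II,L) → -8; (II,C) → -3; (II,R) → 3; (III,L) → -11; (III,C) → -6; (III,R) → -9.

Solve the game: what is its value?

-85/12

Row minima: I → -8, II → -8, III → -11; maximin = -8.
Column maxima: L → -7, C → -3, R → 3; minimax = -7.
-8 ≠ -7, so there is no saddle point; optimal play is mixed.
III is strictly dominated by I, so General R never plays it.
C is strictly dominated by L (it gives General R strictly more in every row), so General C never plays it.
On the remaining 2×2 (I, II vs L, R):
Let General R play I with probability p. Expected payoff against L: (-7)p + (-8)(1−p) = p − 8; against R: (-8)p + 3(1−p) = −11p + 3.
Setting these equal: p − 8 = −11p + 3 ⇒ 12p = 11 ⇒ p = 11/12, and the value is (1)·(11/12) − 8 = -85/12.
For General C: with q = P(L), equating I's and II's payoffs gives q − 8 = −11q + 3 ⇒ q = 11/12.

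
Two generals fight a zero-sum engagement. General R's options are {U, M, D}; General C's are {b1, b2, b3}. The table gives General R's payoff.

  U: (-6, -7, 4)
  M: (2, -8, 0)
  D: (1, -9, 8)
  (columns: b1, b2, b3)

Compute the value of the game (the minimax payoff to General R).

-7

Row minima: U → -7, M → -8, D → -9; maximin = -7.
Column maxima: b1 → 2, b2 → -7, b3 → 8; minimax = -7.
Since maximin = minimax = -7, there is a saddle point and the value is -7.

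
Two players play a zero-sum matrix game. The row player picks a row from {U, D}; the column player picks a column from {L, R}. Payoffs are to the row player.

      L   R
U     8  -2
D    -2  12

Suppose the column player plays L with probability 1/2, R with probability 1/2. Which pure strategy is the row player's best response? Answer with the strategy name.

D

Expected payoff of U: (1/2)·8 + (1/2)·(-2) = 3.
Expected payoff of D: (1/2)·(-2) + (1/2)·12 = 5.
The largest is 5, so the row player's best response is D.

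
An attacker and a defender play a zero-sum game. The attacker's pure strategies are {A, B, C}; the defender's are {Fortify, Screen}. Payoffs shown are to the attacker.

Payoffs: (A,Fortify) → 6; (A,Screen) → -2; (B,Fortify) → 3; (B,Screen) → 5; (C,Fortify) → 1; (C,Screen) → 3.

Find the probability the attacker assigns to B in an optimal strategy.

4/5

Row minima: A → -2, B → 3, C → 1; maximin = 3.
Column maxima: Fortify → 6, Screen → 5; minimax = 5.
3 ≠ 5, so there is no saddle point; optimal play is mixed.
C is strictly dominated by B, so the attacker never plays it.
On the remaining 2×2 (A, B vs Fortify, Screen):
Let the attacker play A with probability p. Expected payoff against Fortify: 6p + 3(1−p) = 3p + 3; against Screen: (-2)p + 5(1−p) = −7p + 5.
Setting these equal: 3p + 3 = −7p + 5 ⇒ 10p = 2 ⇒ p = 1/5, and the value is (3)·(1/5) + 3 = 18/5.
For the defender: with q = P(Fortify), equating A's and B's payoffs gives 8q − 2 = −2q + 5 ⇒ q = 7/10.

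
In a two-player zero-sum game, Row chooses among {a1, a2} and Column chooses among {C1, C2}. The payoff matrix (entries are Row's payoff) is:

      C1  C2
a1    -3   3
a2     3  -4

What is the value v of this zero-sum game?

-3/13

Row minima: a1 → -3, a2 → -4; maximin = -3.
Column maxima: C1 → 3, C2 → 3; minimax = 3.
-3 ≠ 3, so there is no saddle point; optimal play is mixed.
Let Row play a1 with probability p. Expected payoff against C1: (-3)p + 3(1−p) = −6p + 3; against C2: 3p + (-4)(1−p) = 7p − 4.
Setting these equal: −6p + 3 = 7p − 4 ⇒ −13p = -7 ⇒ p = 7/13, and the value is (-6)·(7/13) + 3 = -3/13.
For Column: with q = P(C1), equating a1's and a2's payoffs gives −6q + 3 = 7q − 4 ⇒ q = 7/13.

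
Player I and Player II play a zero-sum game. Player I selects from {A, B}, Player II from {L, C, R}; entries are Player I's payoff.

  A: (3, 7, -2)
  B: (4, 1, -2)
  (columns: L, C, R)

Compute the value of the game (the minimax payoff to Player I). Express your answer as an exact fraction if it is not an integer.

Row minima: A → -2, B → -2; maximin = -2.
Column maxima: L → 4, C → 7, R → -2; minimax = -2.
Since maximin = minimax = -2, there is a saddle point and the value is -2.

-2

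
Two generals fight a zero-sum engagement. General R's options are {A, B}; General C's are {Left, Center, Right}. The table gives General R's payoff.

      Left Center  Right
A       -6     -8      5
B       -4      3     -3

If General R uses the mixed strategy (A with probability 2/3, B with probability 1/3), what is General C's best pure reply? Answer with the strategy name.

If General C plays Left, General R's expected payoff is (2/3)·(-6) + (1/3)·(-4) = -16/3.
If General C plays Center, General R's expected payoff is (2/3)·(-8) + (1/3)·3 = -13/3.
If General C plays Right, General R's expected payoff is (2/3)·5 + (1/3)·(-3) = 7/3.
General C minimizes General R's payoff; the smallest is -16/3, so the best response is Left.

Left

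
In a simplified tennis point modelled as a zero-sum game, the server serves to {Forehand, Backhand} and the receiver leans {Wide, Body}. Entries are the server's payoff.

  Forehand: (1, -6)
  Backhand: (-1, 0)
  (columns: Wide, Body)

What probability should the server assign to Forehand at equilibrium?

1/8

Row minima: Forehand → -6, Backhand → -1; maximin = -1.
Column maxima: Wide → 1, Body → 0; minimax = 0.
-1 ≠ 0, so there is no saddle point; optimal play is mixed.
Let the server play Forehand with probability p. Expected payoff against Wide: 1p + (-1)(1−p) = 2p − 1; against Body: (-6)p + 0(1−p) = −6p.
Setting these equal: 2p − 1 = −6p ⇒ 8p = 1 ⇒ p = 1/8, and the value is (2)·(1/8) − 1 = -3/4.
For the receiver: with q = P(Wide), equating Forehand's and Backhand's payoffs gives 7q − 6 = −q ⇒ q = 3/4.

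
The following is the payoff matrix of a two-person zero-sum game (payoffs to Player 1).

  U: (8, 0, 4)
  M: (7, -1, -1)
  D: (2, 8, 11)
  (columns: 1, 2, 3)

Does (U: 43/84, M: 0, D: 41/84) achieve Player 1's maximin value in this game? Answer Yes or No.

Against 1 this mix gives (43/84)·8 + (41/84)·2 = 71/14.
Against 2 this mix gives (43/84)·0 + (41/84)·8 = 82/21.
Against 3 this mix gives (43/84)·4 + (41/84)·11 = 89/12.
Player 2 will play 2, holding Player 1 to 82/21. Shifting weight toward the row that does better against 2 would raise this floor (the equalizing mix achieves 32/7 against both 2 and 1), so the proposed strategy is not optimal.

No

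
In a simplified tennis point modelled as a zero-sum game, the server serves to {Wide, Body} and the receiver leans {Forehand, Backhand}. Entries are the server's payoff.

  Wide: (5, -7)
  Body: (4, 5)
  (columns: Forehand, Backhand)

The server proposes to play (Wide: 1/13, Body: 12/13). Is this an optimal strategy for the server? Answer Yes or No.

Yes

Against Forehand this mix gives (1/13)·5 + (12/13)·4 = 53/13.
Against Backhand this mix gives (1/13)·(-7) + (12/13)·5 = 53/13.
All of the receiver's active replies (Forehand, Backhand) yield 53/13, and no column does worse for the server. The mix makes the receiver indifferent and guarantees 53/13, so it is optimal.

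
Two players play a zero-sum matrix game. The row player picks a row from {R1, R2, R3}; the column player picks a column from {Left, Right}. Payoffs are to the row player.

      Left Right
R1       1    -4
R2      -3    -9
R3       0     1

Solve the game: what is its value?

1/6

Row minima: R1 → -4, R2 → -9, R3 → 0; maximin = 0.
Column maxima: Left → 1, Right → 1; minimax = 1.
0 ≠ 1, so there is no saddle point; optimal play is mixed.
R2 is strictly dominated by R1, so the row player never plays it.
On the remaining 2×2 (R1, R3 vs Left, Right):
Let the row player play R1 with probability p. Expected payoff against Left: 1p + 0(1−p) = p; against Right: (-4)p + 1(1−p) = −5p + 1.
Setting these equal: p = −5p + 1 ⇒ 6p = 1 ⇒ p = 1/6, and the value is (1)·(1/6) = 1/6.
For the column player: with q = P(Left), equating R1's and R3's payoffs gives 5q − 4 = −q + 1 ⇒ q = 5/6.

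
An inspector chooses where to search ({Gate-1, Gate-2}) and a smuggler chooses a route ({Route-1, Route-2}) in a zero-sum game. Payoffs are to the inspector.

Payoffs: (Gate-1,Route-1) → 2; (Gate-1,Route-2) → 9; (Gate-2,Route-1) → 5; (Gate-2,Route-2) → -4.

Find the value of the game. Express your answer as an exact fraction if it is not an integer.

Row minima: Gate-1 → 2, Gate-2 → -4; maximin = 2.
Column maxima: Route-1 → 5, Route-2 → 9; minimax = 5.
2 ≠ 5, so there is no saddle point; optimal play is mixed.
Let the inspector play Gate-1 with probability p. Expected payoff against Route-1: 2p + 5(1−p) = −3p + 5; against Route-2: 9p + (-4)(1−p) = 13p − 4.
Setting these equal: −3p + 5 = 13p − 4 ⇒ −16p = -9 ⇒ p = 9/16, and the value is (-3)·(9/16) + 5 = 53/16.
For the smuggler: with q = P(Route-1), equating Gate-1's and Gate-2's payoffs gives −7q + 9 = 9q − 4 ⇒ q = 13/16.

53/16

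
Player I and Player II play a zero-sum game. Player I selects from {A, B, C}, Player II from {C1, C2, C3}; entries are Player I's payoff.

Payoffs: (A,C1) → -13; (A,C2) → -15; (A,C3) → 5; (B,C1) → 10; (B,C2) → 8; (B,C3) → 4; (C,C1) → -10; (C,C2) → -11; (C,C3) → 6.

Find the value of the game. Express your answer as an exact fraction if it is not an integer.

92/21

Row minima: A → -15, B → 4, C → -11; maximin = 4.
Column maxima: C1 → 10, C2 → 8, C3 → 6; minimax = 6.
4 ≠ 6, so there is no saddle point; optimal play is mixed.
A is strictly dominated by C, so Player I never plays it.
C1 is strictly dominated by C2 (it gives Player I strictly more in every row), so Player II never plays it.
On the remaining 2×2 (B, C vs C2, C3):
Let Player I play B with probability p. Expected payoff against C2: 8p + (-11)(1−p) = 19p − 11; against C3: 4p + 6(1−p) = −2p + 6.
Setting these equal: 19p − 11 = −2p + 6 ⇒ 21p = 17 ⇒ p = 17/21, and the value is (19)·(17/21) − 11 = 92/21.
For Player II: with q = P(C2), equating B's and C's payoffs gives 4q + 4 = −17q + 6 ⇒ q = 2/21.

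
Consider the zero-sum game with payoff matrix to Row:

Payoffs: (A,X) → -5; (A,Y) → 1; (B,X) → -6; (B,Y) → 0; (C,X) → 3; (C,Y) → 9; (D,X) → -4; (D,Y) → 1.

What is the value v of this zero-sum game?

3

Row minima: A → -5, B → -6, C → 3, D → -4; maximin = 3.
Column maxima: X → 3, Y → 9; minimax = 3.
Since maximin = minimax = 3, there is a saddle point and the value is 3.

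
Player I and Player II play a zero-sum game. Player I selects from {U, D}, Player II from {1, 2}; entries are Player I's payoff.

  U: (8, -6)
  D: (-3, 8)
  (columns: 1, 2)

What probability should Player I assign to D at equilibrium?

14/25

Row minima: U → -6, D → -3; maximin = -3.
Column maxima: 1 → 8, 2 → 8; minimax = 8.
-3 ≠ 8, so there is no saddle point; optimal play is mixed.
Let Player I play U with probability p. Expected payoff against 1: 8p + (-3)(1−p) = 11p − 3; against 2: (-6)p + 8(1−p) = −14p + 8.
Setting these equal: 11p − 3 = −14p + 8 ⇒ 25p = 11 ⇒ p = 11/25, and the value is (11)·(11/25) − 3 = 46/25.
For Player II: with q = P(1), equating U's and D's payoffs gives 14q − 6 = −11q + 8 ⇒ q = 14/25.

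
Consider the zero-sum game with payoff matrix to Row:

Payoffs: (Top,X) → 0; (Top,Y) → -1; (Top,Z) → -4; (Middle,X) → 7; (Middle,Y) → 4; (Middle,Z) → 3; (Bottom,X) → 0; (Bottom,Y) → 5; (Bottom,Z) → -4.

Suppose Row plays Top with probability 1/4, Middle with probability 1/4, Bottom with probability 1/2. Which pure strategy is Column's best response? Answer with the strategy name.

Z

If Column plays X, Row's expected payoff is (1/4)·0 + (1/4)·7 + (1/2)·0 = 7/4.
If Column plays Y, Row's expected payoff is (1/4)·(-1) + (1/4)·4 + (1/2)·5 = 13/4.
If Column plays Z, Row's expected payoff is (1/4)·(-4) + (1/4)·3 + (1/2)·(-4) = -9/4.
Column minimizes Row's payoff; the smallest is -9/4, so the best response is Z.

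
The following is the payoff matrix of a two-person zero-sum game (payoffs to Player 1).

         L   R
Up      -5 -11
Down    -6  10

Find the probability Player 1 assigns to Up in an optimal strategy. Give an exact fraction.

8/11

Row minima: Up → -11, Down → -6; maximin = -6.
Column maxima: L → -5, R → 10; minimax = -5.
-6 ≠ -5, so there is no saddle point; optimal play is mixed.
Let Player 1 play Up with probability p. Expected payoff against L: (-5)p + (-6)(1−p) = p − 6; against R: (-11)p + 10(1−p) = −21p + 10.
Setting these equal: p − 6 = −21p + 10 ⇒ 22p = 16 ⇒ p = 8/11, and the value is (1)·(8/11) − 6 = -58/11.
For Player 2: with q = P(L), equating Up's and Down's payoffs gives 6q − 11 = −16q + 10 ⇒ q = 21/22.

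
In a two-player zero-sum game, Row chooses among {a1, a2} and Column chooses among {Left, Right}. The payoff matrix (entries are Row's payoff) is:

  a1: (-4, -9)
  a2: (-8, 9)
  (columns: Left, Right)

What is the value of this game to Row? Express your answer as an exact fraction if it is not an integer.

-54/11

Row minima: a1 → -9, a2 → -8; maximin = -8.
Column maxima: Left → -4, Right → 9; minimax = -4.
-8 ≠ -4, so there is no saddle point; optimal play is mixed.
Let Row play a1 with probability p. Expected payoff against Left: (-4)p + (-8)(1−p) = 4p − 8; against Right: (-9)p + 9(1−p) = −18p + 9.
Setting these equal: 4p − 8 = −18p + 9 ⇒ 22p = 17 ⇒ p = 17/22, and the value is (4)·(17/22) − 8 = -54/11.
For Column: with q = P(Left), equating a1's and a2's payoffs gives 5q − 9 = −17q + 9 ⇒ q = 9/11.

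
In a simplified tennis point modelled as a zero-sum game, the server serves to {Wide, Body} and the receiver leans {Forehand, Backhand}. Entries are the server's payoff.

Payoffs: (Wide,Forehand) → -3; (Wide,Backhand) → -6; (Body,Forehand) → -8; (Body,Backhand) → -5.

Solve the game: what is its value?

-11/2

Row minima: Wide → -6, Body → -8; maximin = -6.
Column maxima: Forehand → -3, Backhand → -5; minimax = -5.
-6 ≠ -5, so there is no saddle point; optimal play is mixed.
Let the server play Wide with probability p. Expected payoff against Forehand: (-3)p + (-8)(1−p) = 5p − 8; against Backhand: (-6)p + (-5)(1−p) = −p − 5.
Setting these equal: 5p − 8 = −p − 5 ⇒ 6p = 3 ⇒ p = 1/2, and the value is (5)·(1/2) − 8 = -11/2.
For the receiver: with q = P(Forehand), equating Wide's and Body's payoffs gives 3q − 6 = −3q − 5 ⇒ q = 1/6.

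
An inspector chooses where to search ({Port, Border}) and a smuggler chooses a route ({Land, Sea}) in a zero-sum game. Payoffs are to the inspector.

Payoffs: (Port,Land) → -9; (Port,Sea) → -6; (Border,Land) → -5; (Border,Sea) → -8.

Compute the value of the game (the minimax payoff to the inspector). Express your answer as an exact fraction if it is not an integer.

-7

Row minima: Port → -9, Border → -8; maximin = -8.
Column maxima: Land → -5, Sea → -6; minimax = -6.
-8 ≠ -6, so there is no saddle point; optimal play is mixed.
Let the inspector play Port with probability p. Expected payoff against Land: (-9)p + (-5)(1−p) = −4p − 5; against Sea: (-6)p + (-8)(1−p) = 2p − 8.
Setting these equal: −4p − 5 = 2p − 8 ⇒ −6p = -3 ⇒ p = 1/2, and the value is (-4)·(1/2) − 5 = -7.
For the smuggler: with q = P(Land), equating Port's and Border's payoffs gives −3q − 6 = 3q − 8 ⇒ q = 1/3.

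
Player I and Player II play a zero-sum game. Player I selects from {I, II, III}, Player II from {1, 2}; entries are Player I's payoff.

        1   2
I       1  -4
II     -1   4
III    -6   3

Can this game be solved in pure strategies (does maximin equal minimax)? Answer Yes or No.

Row minima: I → -4, II → -1, III → -6; maximin = -1.
Column maxima: 1 → 1, 2 → 4; minimax = 1.
-1 ≠ 1, so no pure-strategy equilibrium exists.

No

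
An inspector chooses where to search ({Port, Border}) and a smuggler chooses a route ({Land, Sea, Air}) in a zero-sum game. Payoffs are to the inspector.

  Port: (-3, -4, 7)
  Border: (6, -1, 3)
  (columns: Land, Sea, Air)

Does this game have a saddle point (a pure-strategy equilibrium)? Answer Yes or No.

Row minima: Port → -4, Border → -1; maximin = -1.
Column maxima: Land → 6, Sea → -1, Air → 7; minimax = -1.
maximin = minimax = -1, so a saddle point exists.

Yes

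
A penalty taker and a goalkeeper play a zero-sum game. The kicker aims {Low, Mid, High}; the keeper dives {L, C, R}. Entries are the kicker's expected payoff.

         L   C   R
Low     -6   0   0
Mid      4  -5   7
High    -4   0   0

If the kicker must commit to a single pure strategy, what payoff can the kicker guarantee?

Row minima: Low → -6, Mid → -5, High → -4.
The best of these is -4.

-4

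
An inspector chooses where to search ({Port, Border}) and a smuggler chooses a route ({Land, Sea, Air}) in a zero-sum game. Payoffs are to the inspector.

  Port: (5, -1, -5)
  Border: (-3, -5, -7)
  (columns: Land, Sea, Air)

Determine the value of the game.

Row minima: Port → -5, Border → -7; maximin = -5.
Column maxima: Land → 5, Sea → -1, Air → -5; minimax = -5.
Since maximin = minimax = -5, there is a saddle point and the value is -5.

-5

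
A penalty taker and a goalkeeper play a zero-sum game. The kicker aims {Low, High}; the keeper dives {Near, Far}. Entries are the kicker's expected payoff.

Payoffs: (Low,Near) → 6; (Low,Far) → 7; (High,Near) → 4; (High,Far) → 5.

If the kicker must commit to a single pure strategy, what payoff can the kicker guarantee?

6

Row minima: Low → 6, High → 4.
The best of these is 6.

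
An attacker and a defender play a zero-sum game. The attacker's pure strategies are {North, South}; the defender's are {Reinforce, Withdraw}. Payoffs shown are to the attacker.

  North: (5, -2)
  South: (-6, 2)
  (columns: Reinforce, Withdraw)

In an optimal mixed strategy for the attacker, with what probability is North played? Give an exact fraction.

8/15

Row minima: North → -2, South → -6; maximin = -2.
Column maxima: Reinforce → 5, Withdraw → 2; minimax = 2.
-2 ≠ 2, so there is no saddle point; optimal play is mixed.
Let the attacker play North with probability p. Expected payoff against Reinforce: 5p + (-6)(1−p) = 11p − 6; against Withdraw: (-2)p + 2(1−p) = −4p + 2.
Setting these equal: 11p − 6 = −4p + 2 ⇒ 15p = 8 ⇒ p = 8/15, and the value is (11)·(8/15) − 6 = -2/15.
For the defender: with q = P(Reinforce), equating North's and South's payoffs gives 7q − 2 = −8q + 2 ⇒ q = 4/15.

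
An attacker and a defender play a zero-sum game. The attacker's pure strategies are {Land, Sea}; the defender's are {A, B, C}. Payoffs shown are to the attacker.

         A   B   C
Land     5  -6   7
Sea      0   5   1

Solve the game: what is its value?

25/16

Row minima: Land → -6, Sea → 0; maximin = 0.
Column maxima: A → 5, B → 5, C → 7; minimax = 5.
0 ≠ 5, so there is no saddle point; optimal play is mixed.
C is strictly dominated by A (it gives the attacker strictly more in every row), so the defender never plays it.
On the remaining 2×2 (Land, Sea vs A, B):
Let the attacker play Land with probability p. Expected payoff against A: 5p + 0(1−p) = 5p; against B: (-6)p + 5(1−p) = −11p + 5.
Setting these equal: 5p = −11p + 5 ⇒ 16p = 5 ⇒ p = 5/16, and the value is (5)·(5/16) = 25/16.
For the defender: with q = P(A), equating Land's and Sea's payoffs gives 11q − 6 = −5q + 5 ⇒ q = 11/16.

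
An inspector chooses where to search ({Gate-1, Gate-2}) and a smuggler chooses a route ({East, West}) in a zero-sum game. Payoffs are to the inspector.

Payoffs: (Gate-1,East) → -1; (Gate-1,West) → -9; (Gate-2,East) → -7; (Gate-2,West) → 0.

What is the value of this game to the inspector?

Row minima: Gate-1 → -9, Gate-2 → -7; maximin = -7.
Column maxima: East → -1, West → 0; minimax = -1.
-7 ≠ -1, so there is no saddle point; optimal play is mixed.
Let the inspector play Gate-1 with probability p. Expected payoff against East: (-1)p + (-7)(1−p) = 6p − 7; against West: (-9)p + 0(1−p) = −9p.
Setting these equal: 6p − 7 = −9p ⇒ 15p = 7 ⇒ p = 7/15, and the value is (6)·(7/15) − 7 = -21/5.
For the smuggler: with q = P(East), equating Gate-1's and Gate-2's payoffs gives 8q − 9 = −7q ⇒ q = 3/5.

-21/5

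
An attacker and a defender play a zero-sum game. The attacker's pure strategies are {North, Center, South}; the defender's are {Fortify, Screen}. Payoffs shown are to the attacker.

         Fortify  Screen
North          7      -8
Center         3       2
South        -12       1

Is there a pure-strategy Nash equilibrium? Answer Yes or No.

Yes

Row minima: North → -8, Center → 2, South → -12; maximin = 2.
Column maxima: Fortify → 7, Screen → 2; minimax = 2.
maximin = minimax = 2, so a saddle point exists.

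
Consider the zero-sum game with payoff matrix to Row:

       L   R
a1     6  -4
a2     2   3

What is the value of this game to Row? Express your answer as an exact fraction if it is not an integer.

Row minima: a1 → -4, a2 → 2; maximin = 2.
Column maxima: L → 6, R → 3; minimax = 3.
2 ≠ 3, so there is no saddle point; optimal play is mixed.
Let Row play a1 with probability p. Expected payoff against L: 6p + 2(1−p) = 4p + 2; against R: (-4)p + 3(1−p) = −7p + 3.
Setting these equal: 4p + 2 = −7p + 3 ⇒ 11p = 1 ⇒ p = 1/11, and the value is (4)·(1/11) + 2 = 26/11.
For Column: with q = P(L), equating a1's and a2's payoffs gives 10q − 4 = −q + 3 ⇒ q = 7/11.

26/11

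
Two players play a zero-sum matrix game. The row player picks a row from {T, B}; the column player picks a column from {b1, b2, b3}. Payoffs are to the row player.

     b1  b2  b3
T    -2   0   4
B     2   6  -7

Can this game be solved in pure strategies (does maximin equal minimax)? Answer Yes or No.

Row minima: T → -2, B → -7; maximin = -2.
Column maxima: b1 → 2, b2 → 6, b3 → 4; minimax = 2.
-2 ≠ 2, so no pure-strategy equilibrium exists.

No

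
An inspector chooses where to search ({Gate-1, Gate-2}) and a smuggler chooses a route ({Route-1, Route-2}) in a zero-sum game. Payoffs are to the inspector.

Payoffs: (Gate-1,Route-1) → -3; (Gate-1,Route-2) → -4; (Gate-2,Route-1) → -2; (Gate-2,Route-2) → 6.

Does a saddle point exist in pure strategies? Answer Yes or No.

Yes

Row minima: Gate-1 → -4, Gate-2 → -2; maximin = -2.
Column maxima: Route-1 → -2, Route-2 → 6; minimax = -2.
maximin = minimax = -2, so a saddle point exists.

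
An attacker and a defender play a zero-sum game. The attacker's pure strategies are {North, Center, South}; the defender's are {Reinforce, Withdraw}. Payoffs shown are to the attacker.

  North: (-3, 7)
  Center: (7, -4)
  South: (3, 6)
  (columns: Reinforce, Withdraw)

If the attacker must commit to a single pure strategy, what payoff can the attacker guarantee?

3

Row minima: North → -3, Center → -4, South → 3.
The best of these is 3.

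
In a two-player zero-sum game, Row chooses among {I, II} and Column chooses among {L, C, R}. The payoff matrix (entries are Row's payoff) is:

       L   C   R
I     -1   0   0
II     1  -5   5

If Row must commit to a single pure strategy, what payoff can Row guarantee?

Row minima: I → -1, II → -5.
The best of these is -1.

-1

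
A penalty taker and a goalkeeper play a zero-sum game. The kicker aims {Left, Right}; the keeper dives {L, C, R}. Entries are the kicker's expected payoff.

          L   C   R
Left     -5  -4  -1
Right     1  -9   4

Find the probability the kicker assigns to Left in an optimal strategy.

10/11

Row minima: Left → -5, Right → -9; maximin = -5.
Column maxima: L → 1, C → -4, R → 4; minimax = -4.
-5 ≠ -4, so there is no saddle point; optimal play is mixed.
R is strictly dominated by L (it gives the kicker strictly more in every row), so the keeper never plays it.
On the remaining 2×2 (Left, Right vs L, C):
Let the kicker play Left with probability p. Expected payoff against L: (-5)p + 1(1−p) = −6p + 1; against C: (-4)p + (-9)(1−p) = 5p − 9.
Setting these equal: −6p + 1 = 5p − 9 ⇒ −11p = -10 ⇒ p = 10/11, and the value is (-6)·(10/11) + 1 = -49/11.
For the keeper: with q = P(L), equating Left's and Right's payoffs gives −q − 4 = 10q − 9 ⇒ q = 5/11.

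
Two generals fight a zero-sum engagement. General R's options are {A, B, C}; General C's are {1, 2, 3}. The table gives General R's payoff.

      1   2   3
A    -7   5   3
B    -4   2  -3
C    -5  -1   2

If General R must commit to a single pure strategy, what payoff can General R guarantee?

Row minima: A → -7, B → -4, C → -5.
The best of these is -4.

-4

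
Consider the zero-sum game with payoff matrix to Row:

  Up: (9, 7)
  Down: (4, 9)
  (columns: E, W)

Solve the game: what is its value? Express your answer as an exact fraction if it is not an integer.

53/7

Row minima: Up → 7, Down → 4; maximin = 7.
Column maxima: E → 9, W → 9; minimax = 9.
7 ≠ 9, so there is no saddle point; optimal play is mixed.
Let Row play Up with probability p. Expected payoff against E: 9p + 4(1−p) = 5p + 4; against W: 7p + 9(1−p) = −2p + 9.
Setting these equal: 5p + 4 = −2p + 9 ⇒ 7p = 5 ⇒ p = 5/7, and the value is (5)·(5/7) + 4 = 53/7.
For Column: with q = P(E), equating Up's and Down's payoffs gives 2q + 7 = −5q + 9 ⇒ q = 2/7.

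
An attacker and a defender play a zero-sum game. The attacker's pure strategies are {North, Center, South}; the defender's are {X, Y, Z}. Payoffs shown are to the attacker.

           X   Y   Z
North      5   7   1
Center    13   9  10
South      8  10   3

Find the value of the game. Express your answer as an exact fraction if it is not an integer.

73/8

Row minima: North → 1, Center → 9, South → 3; maximin = 9.
Column maxima: X → 13, Y → 10, Z → 10; minimax = 10.
9 ≠ 10, so there is no saddle point; optimal play is mixed.
North is strictly dominated by Center, so the attacker never plays it.
X is strictly dominated by Z (it gives the attacker strictly more in every row), so the defender never plays it.
On the remaining 2×2 (Center, South vs Y, Z):
Let the attacker play Center with probability p. Expected payoff against Y: 9p + 10(1−p) = −p + 10; against Z: 10p + 3(1−p) = 7p + 3.
Setting these equal: −p + 10 = 7p + 3 ⇒ −8p = -7 ⇒ p = 7/8, and the value is (-1)·(7/8) + 10 = 73/8.
For the defender: with q = P(Y), equating Center's and South's payoffs gives −q + 10 = 7q + 3 ⇒ q = 7/8.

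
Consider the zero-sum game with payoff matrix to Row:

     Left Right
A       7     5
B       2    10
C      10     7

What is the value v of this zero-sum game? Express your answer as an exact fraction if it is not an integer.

Row minima: A → 5, B → 2, C → 7; maximin = 7.
Column maxima: Left → 10, Right → 10; minimax = 10.
7 ≠ 10, so there is no saddle point; optimal play is mixed.
A is strictly dominated by C, so Row never plays it.
On the remaining 2×2 (B, C vs Left, Right):
Let Row play B with probability p. Expected payoff against Left: 2p + 10(1−p) = −8p + 10; against Right: 10p + 7(1−p) = 3p + 7.
Setting these equal: −8p + 10 = 3p + 7 ⇒ −11p = -3 ⇒ p = 3/11, and the value is (-8)·(3/11) + 10 = 86/11.
For Column: with q = P(Left), equating B's and C's payoffs gives −8q + 10 = 3q + 7 ⇒ q = 3/11.

86/11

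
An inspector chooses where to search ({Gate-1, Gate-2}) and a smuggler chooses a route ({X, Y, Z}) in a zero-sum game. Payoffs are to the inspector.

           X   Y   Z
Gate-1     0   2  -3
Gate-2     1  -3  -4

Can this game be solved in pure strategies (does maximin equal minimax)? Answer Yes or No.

Yes

Row minima: Gate-1 → -3, Gate-2 → -4; maximin = -3.
Column maxima: X → 1, Y → 2, Z → -3; minimax = -3.
maximin = minimax = -3, so a saddle point exists.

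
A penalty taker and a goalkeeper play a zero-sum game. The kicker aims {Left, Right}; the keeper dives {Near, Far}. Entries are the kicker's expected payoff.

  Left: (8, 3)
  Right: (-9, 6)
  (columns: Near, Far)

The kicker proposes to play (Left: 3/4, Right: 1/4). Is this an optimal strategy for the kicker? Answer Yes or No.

Against Near this mix gives (3/4)·8 + (1/4)·(-9) = 15/4.
Against Far this mix gives (3/4)·3 + (1/4)·6 = 15/4.
All of the keeper's active replies (Near, Far) yield 15/4, and no column does worse for the kicker. The mix makes the keeper indifferent and guarantees 15/4, so it is optimal.

Yes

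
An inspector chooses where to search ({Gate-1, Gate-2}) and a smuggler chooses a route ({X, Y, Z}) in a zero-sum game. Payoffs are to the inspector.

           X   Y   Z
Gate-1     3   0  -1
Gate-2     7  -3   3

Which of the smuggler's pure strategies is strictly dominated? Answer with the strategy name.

X

Y holds the inspector's payoff strictly below X in every row: 0 < 3, -3 < 7.
So X is strictly dominated for the smuggler.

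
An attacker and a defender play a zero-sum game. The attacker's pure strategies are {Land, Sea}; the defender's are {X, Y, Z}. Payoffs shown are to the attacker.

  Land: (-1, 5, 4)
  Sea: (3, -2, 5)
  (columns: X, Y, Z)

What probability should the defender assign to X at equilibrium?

7/11

Row minima: Land → -1, Sea → -2; maximin = -1.
Column maxima: X → 3, Y → 5, Z → 5; minimax = 3.
-1 ≠ 3, so there is no saddle point; optimal play is mixed.
Z is strictly dominated by X (it gives the attacker strictly more in every row), so the defender never plays it.
On the remaining 2×2 (Land, Sea vs X, Y):
Let the attacker play Land with probability p. Expected payoff against X: (-1)p + 3(1−p) = −4p + 3; against Y: 5p + (-2)(1−p) = 7p − 2.
Setting these equal: −4p + 3 = 7p − 2 ⇒ −11p = -5 ⇒ p = 5/11, and the value is (-4)·(5/11) + 3 = 13/11.
For the defender: with q = P(X), equating Land's and Sea's payoffs gives −6q + 5 = 5q − 2 ⇒ q = 7/11.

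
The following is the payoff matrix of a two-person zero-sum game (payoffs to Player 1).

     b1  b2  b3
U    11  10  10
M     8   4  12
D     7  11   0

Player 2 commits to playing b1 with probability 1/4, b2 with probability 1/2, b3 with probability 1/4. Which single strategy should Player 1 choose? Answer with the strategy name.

Expected payoff of U: (1/4)·11 + (1/2)·10 + (1/4)·10 = 41/4.
Expected payoff of M: (1/4)·8 + (1/2)·4 + (1/4)·12 = 7.
Expected payoff of D: (1/4)·7 + (1/2)·11 + (1/4)·0 = 29/4.
The largest is 41/4, so Player 1's best response is U.

U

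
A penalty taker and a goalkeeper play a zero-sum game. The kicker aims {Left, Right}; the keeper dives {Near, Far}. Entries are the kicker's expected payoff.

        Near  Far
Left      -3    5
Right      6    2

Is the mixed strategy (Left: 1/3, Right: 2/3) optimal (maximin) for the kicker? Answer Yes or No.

Yes

Against Near this mix gives (1/3)·(-3) + (2/3)·6 = 3.
Against Far this mix gives (1/3)·5 + (2/3)·2 = 3.
All of the keeper's active replies (Near, Far) yield 3, and no column does worse for the kicker. The mix makes the keeper indifferent and guarantees 3, so it is optimal.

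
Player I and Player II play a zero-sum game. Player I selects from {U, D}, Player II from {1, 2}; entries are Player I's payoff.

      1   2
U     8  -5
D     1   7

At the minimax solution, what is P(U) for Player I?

6/19

Row minima: U → -5, D → 1; maximin = 1.
Column maxima: 1 → 8, 2 → 7; minimax = 7.
1 ≠ 7, so there is no saddle point; optimal play is mixed.
Let Player I play U with probability p. Expected payoff against 1: 8p + 1(1−p) = 7p + 1; against 2: (-5)p + 7(1−p) = −12p + 7.
Setting these equal: 7p + 1 = −12p + 7 ⇒ 19p = 6 ⇒ p = 6/19, and the value is (7)·(6/19) + 1 = 61/19.
For Player II: with q = P(1), equating U's and D's payoffs gives 13q − 5 = −6q + 7 ⇒ q = 12/19.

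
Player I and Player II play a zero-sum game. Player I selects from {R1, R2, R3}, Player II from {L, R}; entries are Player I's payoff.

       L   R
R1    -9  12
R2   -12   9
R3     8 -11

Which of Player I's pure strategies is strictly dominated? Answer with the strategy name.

R2

R1 gives a strictly higher payoff than R2 against every column: -9 > -12, 12 > 9.
So R2 is strictly dominated and Player I never plays it.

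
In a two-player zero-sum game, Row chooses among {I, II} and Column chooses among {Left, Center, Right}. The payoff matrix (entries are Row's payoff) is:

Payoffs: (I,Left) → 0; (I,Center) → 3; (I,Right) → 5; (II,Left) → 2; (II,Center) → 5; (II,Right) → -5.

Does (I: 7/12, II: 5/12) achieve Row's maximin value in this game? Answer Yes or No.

Against Left this mix gives (7/12)·0 + (5/12)·2 = 5/6.
Against Center this mix gives (7/12)·3 + (5/12)·5 = 23/6.
Against Right this mix gives (7/12)·5 + (5/12)·(-5) = 5/6.
All of Column's active replies (Left, Right) yield 5/6, and no column does worse for Row. The mix makes Column indifferent and guarantees 5/6, so it is optimal.

Yes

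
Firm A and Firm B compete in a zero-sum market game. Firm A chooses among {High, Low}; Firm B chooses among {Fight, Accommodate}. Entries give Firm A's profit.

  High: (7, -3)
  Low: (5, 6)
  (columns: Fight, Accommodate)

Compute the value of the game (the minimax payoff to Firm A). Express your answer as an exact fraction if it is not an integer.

Row minima: High → -3, Low → 5; maximin = 5.
Column maxima: Fight → 7, Accommodate → 6; minimax = 6.
5 ≠ 6, so there is no saddle point; optimal play is mixed.
Let Firm A play High with probability p. Expected payoff against Fight: 7p + 5(1−p) = 2p + 5; against Accommodate: (-3)p + 6(1−p) = −9p + 6.
Setting these equal: 2p + 5 = −9p + 6 ⇒ 11p = 1 ⇒ p = 1/11, and the value is (2)·(1/11) + 5 = 57/11.
For Firm B: with q = P(Fight), equating High's and Low's payoffs gives 10q − 3 = −q + 6 ⇒ q = 9/11.

57/11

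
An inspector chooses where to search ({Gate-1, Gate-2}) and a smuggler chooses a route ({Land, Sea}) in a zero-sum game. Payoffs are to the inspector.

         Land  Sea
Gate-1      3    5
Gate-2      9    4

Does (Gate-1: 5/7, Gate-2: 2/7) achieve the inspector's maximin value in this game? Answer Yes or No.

Against Land this mix gives (5/7)·3 + (2/7)·9 = 33/7.
Against Sea this mix gives (5/7)·5 + (2/7)·4 = 33/7.
All of the smuggler's active replies (Land, Sea) yield 33/7, and no column does worse for the inspector. The mix makes the smuggler indifferent and guarantees 33/7, so it is optimal.

Yes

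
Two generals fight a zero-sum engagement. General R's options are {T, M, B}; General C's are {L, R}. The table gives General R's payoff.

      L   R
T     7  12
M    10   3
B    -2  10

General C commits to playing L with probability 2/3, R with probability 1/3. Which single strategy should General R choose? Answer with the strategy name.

T

Expected payoff of T: (2/3)·7 + (1/3)·12 = 26/3.
Expected payoff of M: (2/3)·10 + (1/3)·3 = 23/3.
Expected payoff of B: (2/3)·(-2) + (1/3)·10 = 2.
The largest is 26/3, so General R's best response is T.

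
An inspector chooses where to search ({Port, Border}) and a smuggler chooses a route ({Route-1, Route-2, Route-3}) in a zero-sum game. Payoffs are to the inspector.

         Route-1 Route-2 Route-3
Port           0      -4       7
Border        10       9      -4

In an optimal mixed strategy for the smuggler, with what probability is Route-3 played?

13/24

Row minima: Port → -4, Border → -4; maximin = -4.
Column maxima: Route-1 → 10, Route-2 → 9, Route-3 → 7; minimax = 7.
-4 ≠ 7, so there is no saddle point; optimal play is mixed.
Route-1 is strictly dominated by Route-2 (it gives the inspector strictly more in every row), so the smuggler never plays it.
On the remaining 2×2 (Port, Border vs Route-2, Route-3):
Let the inspector play Port with probability p. Expected payoff against Route-2: (-4)p + 9(1−p) = −13p + 9; against Route-3: 7p + (-4)(1−p) = 11p − 4.
Setting these equal: −13p + 9 = 11p − 4 ⇒ −24p = -13 ⇒ p = 13/24, and the value is (-13)·(13/24) + 9 = 47/24.
For the smuggler: with q = P(Route-2), equating Port's and Border's payoffs gives −11q + 7 = 13q − 4 ⇒ q = 11/24.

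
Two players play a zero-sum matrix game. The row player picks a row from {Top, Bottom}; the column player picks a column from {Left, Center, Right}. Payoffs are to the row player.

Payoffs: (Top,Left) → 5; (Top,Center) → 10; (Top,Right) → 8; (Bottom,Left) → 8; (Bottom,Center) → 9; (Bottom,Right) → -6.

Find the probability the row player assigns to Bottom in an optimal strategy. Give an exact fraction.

3/17

Row minima: Top → 5, Bottom → -6; maximin = 5.
Column maxima: Left → 8, Center → 10, Right → 8; minimax = 8.
5 ≠ 8, so there is no saddle point; optimal play is mixed.
Center is strictly dominated by Left (it gives the row player strictly more in every row), so the column player never plays it.
On the remaining 2×2 (Top, Bottom vs Left, Right):
Let the row player play Top with probability p. Expected payoff against Left: 5p + 8(1−p) = −3p + 8; against Right: 8p + (-6)(1−p) = 14p − 6.
Setting these equal: −3p + 8 = 14p − 6 ⇒ −17p = -14 ⇒ p = 14/17, and the value is (-3)·(14/17) + 8 = 94/17.
For the column player: with q = P(Left), equating Top's and Bottom's payoffs gives −3q + 8 = 14q − 6 ⇒ q = 14/17.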